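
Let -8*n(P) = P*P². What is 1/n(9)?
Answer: -8/729 ≈ -0.010974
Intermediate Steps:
n(P) = -P³/8 (n(P) = -P*P²/8 = -P³/8)
1/n(9) = 1/(-⅛*9³) = 1/(-⅛*729) = 1/(-729/8) = -8/729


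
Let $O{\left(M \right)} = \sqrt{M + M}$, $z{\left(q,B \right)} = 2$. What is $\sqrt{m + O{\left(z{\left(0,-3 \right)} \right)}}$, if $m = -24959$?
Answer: $3 i \sqrt{2773} \approx 157.98 i$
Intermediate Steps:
$O{\left(M \right)} = \sqrt{2} \sqrt{M}$ ($O{\left(M \right)} = \sqrt{2 M} = \sqrt{2} \sqrt{M}$)
$\sqrt{m + O{\left(z{\left(0,-3 \right)} \right)}} = \sqrt{-24959 + \sqrt{2} \sqrt{2}} = \sqrt{-24959 + 2} = \sqrt{-24957} = 3 i \sqrt{2773}$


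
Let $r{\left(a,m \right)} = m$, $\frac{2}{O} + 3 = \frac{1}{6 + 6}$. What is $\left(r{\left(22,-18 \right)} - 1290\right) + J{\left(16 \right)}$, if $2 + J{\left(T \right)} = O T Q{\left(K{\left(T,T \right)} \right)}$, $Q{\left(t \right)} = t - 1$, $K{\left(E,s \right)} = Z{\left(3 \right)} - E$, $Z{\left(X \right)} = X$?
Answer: $- \frac{5782}{5} \approx -1156.4$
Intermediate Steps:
$O = - \frac{24}{35}$ ($O = \frac{2}{-3 + \frac{1}{6 + 6}} = \frac{2}{-3 + \frac{1}{12}} = \frac{2}{- \frac{35}{12}} = 2 \left(- \frac{12}{35}\right) = - \frac{24}{35} \approx -0.68571$)
$K{\left(E,s \right)} = 3 - E$
$Q{\left(t \right)} = -1 + t$
$J{\left(T \right)} = -2 - \frac{24 T \left(2 - T\right)}{35}$ ($J{\left(T \right)} = -2 + - \frac{24 T}{35} \left(-1 - \left(-3 + T\right)\right) = -2 + - \frac{24 T}{35} \left(2 - T\right) = -2 - \frac{24 T \left(2 - T\right)}{35}$)
$\left(r{\left(22,-18 \right)} - 1290\right) + J{\left(16 \right)} = \left(-18 - 1290\right) - \left(2 - \frac{384 \left(-2 + 16\right)}{35}\right) = -1308 - \left(2 - \frac{768}{5}\right) = -1308 + \left(-2 + \frac{768}{5}\right) = -1308 + \frac{758}{5} = - \frac{5782}{5}$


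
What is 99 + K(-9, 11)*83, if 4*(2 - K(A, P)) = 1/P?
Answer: 11577/44 ≈ 263.11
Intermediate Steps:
K(A, P) = 2 - 1/(4*P)
99 + K(-9, 11)*83 = 99 + (2 - ¼/11)*83 = 99 + (2 - ¼*1/11)*83 = 99 + (2 - 1/44)*83 = 99 + (87/44)*83 = 99 + 7221/44 = 11577/44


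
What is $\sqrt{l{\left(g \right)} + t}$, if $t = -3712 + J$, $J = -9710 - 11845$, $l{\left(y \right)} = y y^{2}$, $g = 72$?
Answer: $\sqrt{347981} \approx 589.9$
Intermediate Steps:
$l{\left(y \right)} = y^{3}$
$J = -21555$ ($J = -9710 - 11845 = -21555$)
$t = -25267$ ($t = -3712 - 21555 = -25267$)
$\sqrt{l{\left(g \right)} + t} = \sqrt{72^{3} - 25267} = \sqrt{373248 - 25267} = \sqrt{347981}$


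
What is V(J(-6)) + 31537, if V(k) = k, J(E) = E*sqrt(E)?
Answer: 31537 - 6*I*sqrt(6) ≈ 31537.0 - 14.697*I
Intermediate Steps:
J(E) = E**(3/2)
V(J(-6)) + 31537 = (-6)**(3/2) + 31537 = -6*I*sqrt(6) + 31537 = 31537 - 6*I*sqrt(6)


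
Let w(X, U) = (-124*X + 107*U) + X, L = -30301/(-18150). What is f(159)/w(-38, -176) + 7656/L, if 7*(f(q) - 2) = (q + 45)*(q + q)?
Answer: 6884723433857/1501505453 ≈ 4585.2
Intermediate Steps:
f(q) = 2 + 2*q*(45 + q)/7 (f(q) = 2 + ((q + 45)*(q + q))/7 = 2 + ((45 + q)*(2*q))/7 = 2 + (2*q*(45 + q))/7 = 2 + 2*q*(45 + q)/7)
L = 30301/18150 (L = -30301*(-1/18150) = 30301/18150 ≈ 1.6695)
w(X, U) = -123*X + 107*U
f(159)/w(-38, -176) + 7656/L = (2 + (2/7)*159**2 + (90/7)*159)/(-123*(-38) + 107*(-176)) + 7656/(30301/18150) = (2 + (2/7)*25281 + 14310/7)/(4674 - 18832) + 7656*(18150/30301) = (2 + 50562/7 + 14310/7)/(-14158) + 138956400/30301 = (64886/7)*(-1/14158) + 138956400/30301 = -32443/49553 + 138956400/30301 = 6884723433857/1501505453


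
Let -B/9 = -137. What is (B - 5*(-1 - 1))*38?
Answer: 47234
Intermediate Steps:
B = 1233 (B = -9*(-137) = 1233)
(B - 5*(-1 - 1))*38 = (1233 - 5*(-1 - 1))*38 = (1233 - 5*(-2))*38 = (1233 + 10)*38 = 1243*38 = 47234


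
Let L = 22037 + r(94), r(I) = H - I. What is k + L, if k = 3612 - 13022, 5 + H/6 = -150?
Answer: 11603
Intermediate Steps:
H = -930 (H = -30 + 6*(-150) = -30 - 900 = -930)
r(I) = -930 - I
L = 21013 (L = 22037 + (-930 - 1*94) = 22037 + (-930 - 94) = 22037 - 1024 = 21013)
k = -9410
k + L = -9410 + 21013 = 11603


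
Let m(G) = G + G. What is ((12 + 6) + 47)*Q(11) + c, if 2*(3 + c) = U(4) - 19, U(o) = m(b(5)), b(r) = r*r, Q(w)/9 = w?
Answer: 12895/2 ≈ 6447.5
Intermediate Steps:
Q(w) = 9*w
b(r) = r**2
m(G) = 2*G
U(o) = 50 (U(o) = 2*5**2 = 2*25 = 50)
c = 25/2 (c = -3 + (50 - 19)/2 = -3 + (1/2)*31 = -3 + 31/2 = 25/2 ≈ 12.500)
((12 + 6) + 47)*Q(11) + c = ((12 + 6) + 47)*(9*11) + 25/2 = (18 + 47)*99 + 25/2 = 65*99 + 25/2 = 6435 + 25/2 = 12895/2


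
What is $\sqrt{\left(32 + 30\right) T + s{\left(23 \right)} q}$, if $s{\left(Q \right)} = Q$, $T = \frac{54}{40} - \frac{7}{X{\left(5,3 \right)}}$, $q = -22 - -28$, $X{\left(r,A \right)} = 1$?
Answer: $\frac{i \sqrt{21230}}{10} \approx 14.571 i$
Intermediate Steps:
$q = 6$ ($q = -22 + 28 = 6$)
$T = - \frac{113}{20}$ ($T = \frac{54}{40} - \frac{7}{1} = 54 \cdot \frac{1}{40} - 7 = \frac{27}{20} - 7 = - \frac{113}{20} \approx -5.65$)
$\sqrt{\left(32 + 30\right) T + s{\left(23 \right)} q} = \sqrt{\left(32 + 30\right) \left(- \frac{113}{20}\right) + 23 \cdot 6} = \sqrt{62 \left(- \frac{113}{20}\right) + 138} = \sqrt{- \frac{3503}{10} + 138} = \sqrt{- \frac{2123}{10}} = \frac{i \sqrt{21230}}{10}$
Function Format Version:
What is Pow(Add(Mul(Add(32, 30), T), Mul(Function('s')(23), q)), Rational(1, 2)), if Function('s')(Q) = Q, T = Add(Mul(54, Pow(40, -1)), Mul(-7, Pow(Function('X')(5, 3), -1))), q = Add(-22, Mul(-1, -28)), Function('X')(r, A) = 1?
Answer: Mul(Rational(1, 10), I, Pow(21230, Rational(1, 2))) ≈ Mul(14.571, I)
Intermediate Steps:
q = 6 (q = Add(-22, 28) = 6)
T = Rational(-113, 20) (T = Add(Mul(54, Pow(40, -1)), Mul(-7, Pow(1, -1))) = Add(Mul(54, Rational(1, 40)), Mul(-7, 1)) = Add(Rational(27, 20), -7) = Rational(-113, 20) ≈ -5.6500)
Pow(Add(Mul(Add(32, 30), T), Mul(Function('s')(23), q)), Rational(1, 2)) = Pow(Add(Mul(Add(32, 30), Rational(-113, 20)), Mul(23, 6)), Rational(1, 2)) = Pow(Add(Mul(62, Rational(-113, 20)), 138), Rational(1, 2)) = Pow(Add(Rational(-3503, 10), 138), Rational(1, 2)) = Pow(Rational(-2123, 10), Rational(1, 2)) = Mul(Rational(1, 10), I, Pow(21230, Rational(1, 2)))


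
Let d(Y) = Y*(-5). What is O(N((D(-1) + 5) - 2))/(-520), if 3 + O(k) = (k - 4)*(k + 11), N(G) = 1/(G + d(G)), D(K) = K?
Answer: 3063/33280 ≈ 0.092037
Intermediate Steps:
d(Y) = -5*Y
N(G) = -1/(4*G) (N(G) = 1/(G - 5*G) = 1/(-4*G) = -1/(4*G))
O(k) = -3 + (-4 + k)*(11 + k) (O(k) = -3 + (k - 4)*(k + 11) = -3 + (-4 + k)*(11 + k))
O(N((D(-1) + 5) - 2))/(-520) = (-47 + (-1/(4*((-1 + 5) - 2)))² + 7*(-1/(4*((-1 + 5) - 2))))/(-520) = (-47 + (-1/(4*(4 - 2)))² + 7*(-1/(4*(4 - 2))))*(-1/520) = (-47 + (-¼/2)² + 7*(-¼/2))*(-1/520) = (-47 + (-¼*½)² + 7*(-¼*½))*(-1/520) = (-47 + (-⅛)² + 7*(-⅛))*(-1/520) = (-47 + 1/64 - 7/8)*(-1/520) = -3063/64*(-1/520) = 3063/33280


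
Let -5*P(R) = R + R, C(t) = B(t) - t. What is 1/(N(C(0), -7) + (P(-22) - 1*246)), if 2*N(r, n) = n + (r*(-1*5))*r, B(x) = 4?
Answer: -10/2807 ≈ -0.0035625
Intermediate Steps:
C(t) = 4 - t
P(R) = -2*R/5 (P(R) = -(R + R)/5 = -2*R/5)
N(r, n) = n/2 - 5*r²/2 (N(r, n) = (n + (r*(-1*5))*r)/2 = (n + (r*(-5))*r)/2 = (n + (-5*r)*r)/2 = (n - 5*r²)/2 = n/2 - 5*r²/2)
1/(N(C(0), -7) + (P(-22) - 1*246)) = 1/(((½)*(-7) - 5*(4 - 1*0)²/2) + (-⅖*(-22) - 1*246)) = 1/((-7/2 - 5*(4 + 0)²/2) + (44/5 - 246)) = 1/((-7/2 - 5/2*4²) - 1186/5) = 1/((-7/2 - 5/2*16) - 1186/5) = 1/((-7/2 - 40) - 1186/5) = 1/(-87/2 - 1186/5) = 1/(-2807/10) = -10/2807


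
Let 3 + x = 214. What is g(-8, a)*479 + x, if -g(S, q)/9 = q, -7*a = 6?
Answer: 27343/7 ≈ 3906.1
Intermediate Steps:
x = 211 (x = -3 + 214 = 211)
a = -6/7 (a = -⅐*6 = -6/7 ≈ -0.85714)
g(S, q) = -9*q
g(-8, a)*479 + x = -9*(-6/7)*479 + 211 = (54/7)*479 + 211 = 25866/7 + 211 = 27343/7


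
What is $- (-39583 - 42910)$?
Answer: $82493$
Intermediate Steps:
$- (-39583 - 42910) = \left(-1\right) \left(-82493\right) = 82493$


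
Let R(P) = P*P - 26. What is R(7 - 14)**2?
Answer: 529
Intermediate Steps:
R(P) = -26 + P**2 (R(P) = P**2 - 26 = -26 + P**2)
R(7 - 14)**2 = (-26 + (7 - 14)**2)**2 = (-26 + (-7)**2)**2 = (-26 + 49)**2 = 23**2 = 529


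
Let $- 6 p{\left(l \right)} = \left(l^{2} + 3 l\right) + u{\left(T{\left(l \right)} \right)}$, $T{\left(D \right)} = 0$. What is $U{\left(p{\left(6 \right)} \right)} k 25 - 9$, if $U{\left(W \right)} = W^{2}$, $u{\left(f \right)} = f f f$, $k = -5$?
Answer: $-10134$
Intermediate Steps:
$u{\left(f \right)} = f^{3}$ ($u{\left(f \right)} = f f^{2} = f^{3}$)
$p{\left(l \right)} = - \frac{l}{2} - \frac{l^{2}}{6}$ ($p{\left(l \right)} = - \frac{\left(l^{2} + 3 l\right) + 0^{3}}{6} = - \frac{\left(l^{2} + 3 l\right) + 0}{6} = - \frac{l^{2} + 3 l}{6} = - \frac{l}{2} - \frac{l^{2}}{6}$)
$U{\left(p{\left(6 \right)} \right)} k 25 - 9 = \left(\frac{1}{6} \cdot 6 \left(-3 - 6\right)\right)^{2} \left(-5\right) 25 - 9 = \left(\frac{1}{6} \cdot 6 \left(-9\right)\right)^{2} \left(-5\right) 25 - 9 = \left(-9\right)^{2} \left(-5\right) 25 - 9 = 81 \left(-5\right) 25 - 9 = \left(-405\right) 25 - 9 = -10125 - 9 = -10134$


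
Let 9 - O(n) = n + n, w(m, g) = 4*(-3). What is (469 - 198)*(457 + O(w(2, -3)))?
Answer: 132790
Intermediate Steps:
w(m, g) = -12
O(n) = 9 - 2*n (O(n) = 9 - (n + n) = 9 - 2*n)
(469 - 198)*(457 + O(w(2, -3))) = (469 - 198)*(457 + (9 - 2*(-12))) = 271*(457 + (9 + 24)) = 271*(457 + 33) = 271*490 = 132790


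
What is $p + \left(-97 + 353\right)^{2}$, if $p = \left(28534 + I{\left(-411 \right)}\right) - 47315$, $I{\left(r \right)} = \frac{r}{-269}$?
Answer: $\frac{12577506}{269} \approx 46757.0$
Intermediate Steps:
$I{\left(r \right)} = - \frac{r}{269}$ ($I{\left(r \right)} = r \left(- \frac{1}{269}\right) = - \frac{r}{269}$)
$p = - \frac{5051678}{269}$ ($p = \left(28534 - - \frac{411}{269}\right) - 47315 = \left(28534 + \frac{411}{269}\right) - 47315 = \frac{7676057}{269} - 47315 = - \frac{5051678}{269} \approx -18779.0$)
$p + \left(-97 + 353\right)^{2} = - \frac{5051678}{269} + \left(-97 + 353\right)^{2} = - \frac{5051678}{269} + 256^{2} = - \frac{5051678}{269} + 65536 = \frac{12577506}{269}$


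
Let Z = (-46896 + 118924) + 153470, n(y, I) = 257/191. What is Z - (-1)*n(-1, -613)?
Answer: 43070375/191 ≈ 2.2550e+5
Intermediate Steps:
n(y, I) = 257/191 (n(y, I) = 257*(1/191) = 257/191)
Z = 225498 (Z = 72028 + 153470 = 225498)
Z - (-1)*n(-1, -613) = 225498 - (-1)*257/191 = 225498 - 1*(-257/191) = 225498 + 257/191 = 43070375/191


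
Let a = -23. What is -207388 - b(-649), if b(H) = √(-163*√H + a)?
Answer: -207388 - √(-23 - 163*I*√649) ≈ -2.0743e+5 + 45.692*I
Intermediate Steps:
b(H) = √(-23 - 163*√H) (b(H) = √(-163*√H - 23) = √(-23 - 163*√H))
-207388 - b(-649) = -207388 - √(-23 - 163*I*√649)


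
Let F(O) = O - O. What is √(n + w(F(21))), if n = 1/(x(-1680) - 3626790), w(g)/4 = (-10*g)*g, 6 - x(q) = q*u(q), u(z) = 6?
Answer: I*√6279/150696 ≈ 0.00052583*I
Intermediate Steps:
x(q) = 6 - 6*q (x(q) = 6 - q*6 = 6 - 6*q)
F(O) = 0
w(g) = -40*g² (w(g) = 4*((-10*g)*g) = 4*(-10*g²) = -40*g²)
n = -1/3616704 (n = 1/((6 - 6*(-1680)) - 3626790) = 1/((6 + 10080) - 3626790) = 1/(10086 - 3626790) = 1/(-3616704) = -1/3616704 ≈ -2.7650e-7)
√(n + w(F(21))) = √(-1/3616704 - 40*0²) = √(-1/3616704 - 40*0) = √(-1/3616704 + 0) = √(-1/3616704) = I*√6279/150696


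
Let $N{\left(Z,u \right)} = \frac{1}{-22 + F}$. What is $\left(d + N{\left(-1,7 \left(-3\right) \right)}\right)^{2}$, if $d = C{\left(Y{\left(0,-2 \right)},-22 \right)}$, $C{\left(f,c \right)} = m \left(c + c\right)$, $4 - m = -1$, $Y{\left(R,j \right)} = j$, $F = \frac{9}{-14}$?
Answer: $\frac{4865620516}{100489} \approx 48419.0$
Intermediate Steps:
$F = - \frac{9}{14}$ ($F = 9 \left(- \frac{1}{14}\right) = - \frac{9}{14} \approx -0.64286$)
$m = 5$ ($m = 4 - -1 = 4 + 1 = 5$)
$N{\left(Z,u \right)} = - \frac{14}{317}$ ($N{\left(Z,u \right)} = \frac{1}{-22 - \frac{9}{14}} = \frac{1}{- \frac{317}{14}} = - \frac{14}{317}$)
$C{\left(f,c \right)} = 10 c$ ($C{\left(f,c \right)} = 5 \left(c + c\right) = 5 \cdot 2 c = 10 c$)
$d = -220$ ($d = 10 \left(-22\right) = -220$)
$\left(d + N{\left(-1,7 \left(-3\right) \right)}\right)^{2} = \left(-220 - \frac{14}{317}\right)^{2} = \left(- \frac{69754}{317}\right)^{2} = \frac{4865620516}{100489}$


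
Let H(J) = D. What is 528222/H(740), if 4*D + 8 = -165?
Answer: -2112888/173 ≈ -12213.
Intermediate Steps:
D = -173/4 (D = -2 + (¼)*(-165) = -2 - 165/4 = -173/4 ≈ -43.250)
H(J) = -173/4
528222/H(740) = 528222/(-173/4) = 528222*(-4/173) = -2112888/173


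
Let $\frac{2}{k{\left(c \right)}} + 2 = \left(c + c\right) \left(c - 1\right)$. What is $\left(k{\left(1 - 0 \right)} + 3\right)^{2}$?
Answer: $4$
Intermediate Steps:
$k{\left(c \right)} = \frac{2}{-2 + 2 c \left(-1 + c\right)}$ ($k{\left(c \right)} = \frac{2}{-2 + \left(c + c\right) \left(c - 1\right)} = \frac{2}{-2 + 2 c \left(-1 + c\right)}$)
$\left(k{\left(1 - 0 \right)} + 3\right)^{2} = \left(\frac{1}{-1 + \left(1 - 0\right)^{2} - \left(1 - 0\right)} + 3\right)^{2} = \left(\frac{1}{-1 + \left(1 + 0\right)^{2} - \left(1 + 0\right)} + 3\right)^{2} = \left(\frac{1}{-1 + 1^{2} - 1} + 3\right)^{2} = \left(\frac{1}{-1 + 1 - 1} + 3\right)^{2} = \left(\frac{1}{-1} + 3\right)^{2} = \left(-1 + 3\right)^{2} = 2^{2} = 4$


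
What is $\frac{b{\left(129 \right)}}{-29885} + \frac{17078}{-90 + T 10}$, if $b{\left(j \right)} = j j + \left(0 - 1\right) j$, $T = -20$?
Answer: $- \frac{1198057}{20155} \approx -59.442$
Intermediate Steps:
$b{\left(j \right)} = j^{2} - j$
$\frac{b{\left(129 \right)}}{-29885} + \frac{17078}{-90 + T 10} = \frac{129 \left(-1 + 129\right)}{-29885} + \frac{17078}{-90 - 200} = 129 \cdot 128 \left(- \frac{1}{29885}\right) + \frac{17078}{-90 - 200} = 16512 \left(- \frac{1}{29885}\right) + \frac{17078}{-290} = - \frac{384}{695} + 17078 \left(- \frac{1}{290}\right) = - \frac{384}{695} - \frac{8539}{145} = - \frac{1198057}{20155}$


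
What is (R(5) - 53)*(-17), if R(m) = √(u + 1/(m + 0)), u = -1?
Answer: 901 - 34*I*√5/5 ≈ 901.0 - 15.205*I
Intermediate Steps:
R(m) = √(-1 + 1/m) (R(m) = √(-1 + 1/(m + 0)) = √(-1 + 1/m))
(R(5) - 53)*(-17) = (√((1 - 1*5)/5) - 53)*(-17) = (√((1 - 5)/5) - 53)*(-17) = (√((⅕)*(-4)) - 53)*(-17) = (√(-⅘) - 53)*(-17) = (2*I*√5/5 - 53)*(-17) = (-53 + 2*I*√5/5)*(-17) = 901 - 34*I*√5/5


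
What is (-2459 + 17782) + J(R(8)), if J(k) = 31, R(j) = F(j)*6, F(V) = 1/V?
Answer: 15354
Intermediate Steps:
R(j) = 6/j
(-2459 + 17782) + J(R(8)) = (-2459 + 17782) + 31 = 15323 + 31 = 15354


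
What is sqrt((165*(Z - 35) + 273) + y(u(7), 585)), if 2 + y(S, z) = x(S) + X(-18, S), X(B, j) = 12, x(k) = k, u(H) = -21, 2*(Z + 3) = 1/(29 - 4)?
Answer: I*sqrt(600470)/10 ≈ 77.49*I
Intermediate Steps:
Z = -149/50 (Z = -3 + 1/(2*(29 - 4)) = -3 + (1/2)/25 = -3 + (1/2)*(1/25) = -3 + 1/50 = -149/50 ≈ -2.9800)
y(S, z) = 10 + S (y(S, z) = -2 + (S + 12) = -2 + (12 + S) = 10 + S)
sqrt((165*(Z - 35) + 273) + y(u(7), 585)) = sqrt((165*(-149/50 - 35) + 273) + (10 - 21)) = sqrt((165*(-1899/50) + 273) - 11) = sqrt((-62667/10 + 273) - 11) = sqrt(-59937/10 - 11) = sqrt(-60047/10) = I*sqrt(600470)/10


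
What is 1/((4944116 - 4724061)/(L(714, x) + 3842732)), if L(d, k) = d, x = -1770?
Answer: 3843446/220055 ≈ 17.466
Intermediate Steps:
1/((4944116 - 4724061)/(L(714, x) + 3842732)) = 1/((4944116 - 4724061)/(714 + 3842732)) = 1/(220055/3843446) = 3843446/220055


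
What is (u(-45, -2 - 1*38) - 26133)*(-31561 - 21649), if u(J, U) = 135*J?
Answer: 1713787680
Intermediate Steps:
(u(-45, -2 - 1*38) - 26133)*(-31561 - 21649) = (135*(-45) - 26133)*(-31561 - 21649) = (-6075 - 26133)*(-53210) = -32208*(-53210) = 1713787680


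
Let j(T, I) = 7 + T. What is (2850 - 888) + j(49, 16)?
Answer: 2018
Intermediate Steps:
(2850 - 888) + j(49, 16) = (2850 - 888) + (7 + 49) = 1962 + 56 = 2018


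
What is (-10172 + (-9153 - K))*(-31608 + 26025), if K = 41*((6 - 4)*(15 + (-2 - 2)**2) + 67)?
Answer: 137419962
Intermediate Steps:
K = 5289 (K = 41*(2*(15 + (-4)**2) + 67) = 41*(2*(15 + 16) + 67) = 41*(2*31 + 67) = 41*(62 + 67) = 41*129 = 5289)
(-10172 + (-9153 - K))*(-31608 + 26025) = (-10172 + (-9153 - 1*5289))*(-31608 + 26025) = (-10172 + (-9153 - 5289))*(-5583) = (-10172 - 14442)*(-5583) = -24614*(-5583) = 137419962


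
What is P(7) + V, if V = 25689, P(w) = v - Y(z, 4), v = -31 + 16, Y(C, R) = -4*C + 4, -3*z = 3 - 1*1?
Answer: 77002/3 ≈ 25667.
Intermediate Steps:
z = -⅔ (z = -(3 - 1*1)/3 = -(3 - 1)/3 = -⅓*2 = -⅔ ≈ -0.66667)
Y(C, R) = 4 - 4*C
v = -15
P(w) = -65/3 (P(w) = -15 - (4 - 4*(-⅔)) = -15 - (4 + 8/3) = -15 - 1*20/3 = -15 - 20/3 = -65/3)
P(7) + V = -65/3 + 25689 = 77002/3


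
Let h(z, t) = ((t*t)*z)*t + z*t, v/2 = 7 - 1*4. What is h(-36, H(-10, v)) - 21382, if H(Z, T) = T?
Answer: -29374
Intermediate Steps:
v = 6 (v = 2*(7 - 1*4) = 2*(7 - 4) = 2*3 = 6)
h(z, t) = t*z + z*t³ (h(z, t) = (t²*z)*t + t*z = (z*t²)*t + t*z = z*t³ + t*z = t*z + z*t³)
h(-36, H(-10, v)) - 21382 = 6*(-36)*(1 + 6²) - 21382 = 6*(-36)*(1 + 36) - 21382 = 6*(-36)*37 - 21382 = -7992 - 21382 = -29374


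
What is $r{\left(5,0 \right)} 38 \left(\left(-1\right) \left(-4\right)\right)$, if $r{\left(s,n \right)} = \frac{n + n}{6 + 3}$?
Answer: $0$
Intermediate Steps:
$r{\left(s,n \right)} = \frac{2 n}{9}$
$r{\left(5,0 \right)} 38 \left(\left(-1\right) \left(-4\right)\right) = \frac{2}{9} \cdot 0 \cdot 38 \left(\left(-1\right) \left(-4\right)\right) = 0 \cdot 38 \cdot 4 = 0 \cdot 4 = 0$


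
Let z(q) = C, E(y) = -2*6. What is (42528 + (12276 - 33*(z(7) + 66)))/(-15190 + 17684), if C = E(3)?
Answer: 26511/1247 ≈ 21.260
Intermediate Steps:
E(y) = -12
C = -12
z(q) = -12
(42528 + (12276 - 33*(z(7) + 66)))/(-15190 + 17684) = (42528 + (12276 - 33*(-12 + 66)))/(-15190 + 17684) = (42528 + (12276 - 33*54))/2494 = (42528 + (12276 - 1782))*(1/2494) = (42528 + 10494)*(1/2494) = 53022*(1/2494) = 26511/1247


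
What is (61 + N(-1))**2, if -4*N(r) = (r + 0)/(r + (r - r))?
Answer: 59049/16 ≈ 3690.6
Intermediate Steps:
N(r) = -1/4 (N(r) = -(r + 0)/(4*(r + (r - r))) = -r/(4*(r + 0)) = -r/(4*r) = -1/4*1 = -1/4)
(61 + N(-1))**2 = (61 - 1/4)**2 = (243/4)**2 = 59049/16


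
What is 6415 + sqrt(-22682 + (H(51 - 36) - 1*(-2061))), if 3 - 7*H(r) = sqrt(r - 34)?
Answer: 6415 + sqrt(-1010408 - 7*I*sqrt(19))/7 ≈ 6415.0 - 143.6*I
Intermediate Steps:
H(r) = 3/7 - sqrt(-34 + r)/7 (H(r) = 3/7 - sqrt(r - 34)/7 = 3/7 - sqrt(-34 + r)/7)
6415 + sqrt(-22682 + (H(51 - 36) - 1*(-2061))) = 6415 + sqrt(-22682 + ((3/7 - sqrt(-34 + (51 - 36))/7) - 1*(-2061))) = 6415 + sqrt(-22682 + ((3/7 - sqrt(-34 + 15)/7) + 2061)) = 6415 + sqrt(-22682 + ((3/7 - I*sqrt(19)/7) + 2061)) = 6415 + sqrt(-22682 + (14430/7 - I*sqrt(19)/7)) = 6415 + sqrt(-144344/7 - I*sqrt(19)/7)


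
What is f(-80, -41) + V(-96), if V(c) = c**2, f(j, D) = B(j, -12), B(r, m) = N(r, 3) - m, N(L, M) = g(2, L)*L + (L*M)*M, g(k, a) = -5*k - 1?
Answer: 9388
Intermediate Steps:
g(k, a) = -1 - 5*k
N(L, M) = -11*L + L*M**2 (N(L, M) = (-1 - 5*2)*L + (L*M)*M = (-1 - 10)*L + L*M**2 = -11*L + L*M**2)
B(r, m) = -m - 2*r (B(r, m) = r*(-11 + 3**2) - m = r*(-11 + 9) - m = r*(-2) - m = -2*r - m = -m - 2*r)
f(j, D) = 12 - 2*j (f(j, D) = -1*(-12) - 2*j = 12 - 2*j)
f(-80, -41) + V(-96) = (12 - 2*(-80)) + (-96)**2 = (12 + 160) + 9216 = 172 + 9216 = 9388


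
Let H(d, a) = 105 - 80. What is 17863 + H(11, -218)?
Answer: 17888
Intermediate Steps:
H(d, a) = 25
17863 + H(11, -218) = 17863 + 25 = 17888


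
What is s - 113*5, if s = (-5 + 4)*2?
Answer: -567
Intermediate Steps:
s = -2 (s = -1*2 = -2)
s - 113*5 = -2 - 113*5 = -2 - 565 = -567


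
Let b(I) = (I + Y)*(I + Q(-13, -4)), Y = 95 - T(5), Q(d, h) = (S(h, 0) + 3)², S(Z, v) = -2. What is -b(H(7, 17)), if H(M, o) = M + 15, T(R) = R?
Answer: -2576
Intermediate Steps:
H(M, o) = 15 + M
Q(d, h) = 1 (Q(d, h) = (-2 + 3)² = 1² = 1)
Y = 90 (Y = 95 - 1*5 = 95 - 5 = 90)
b(I) = (1 + I)*(90 + I) (b(I) = (I + 90)*(I + 1) = (90 + I)*(1 + I) = (1 + I)*(90 + I))
-b(H(7, 17)) = -(90 + (15 + 7)² + 91*(15 + 7)) = -(90 + 22² + 91*22) = -(90 + 484 + 2002) = -1*2576 = -2576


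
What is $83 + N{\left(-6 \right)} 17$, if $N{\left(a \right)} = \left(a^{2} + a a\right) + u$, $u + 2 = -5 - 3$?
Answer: $1137$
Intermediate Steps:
$u = -10$ ($u = -2 - 8 = -10$)
$N{\left(a \right)} = -10 + 2 a^{2}$ ($N{\left(a \right)} = \left(a^{2} + a a\right) - 10 = \left(a^{2} + a^{2}\right) - 10 = 2 a^{2} - 10 = -10 + 2 a^{2}$)
$83 + N{\left(-6 \right)} 17 = 83 + \left(-10 + 2 \left(-6\right)^{2}\right) 17 = 83 + \left(-10 + 2 \cdot 36\right) 17 = 83 + \left(-10 + 72\right) 17 = 83 + 62 \cdot 17 = 83 + 1054 = 1137$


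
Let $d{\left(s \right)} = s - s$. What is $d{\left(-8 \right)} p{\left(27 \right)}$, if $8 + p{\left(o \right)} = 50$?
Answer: $0$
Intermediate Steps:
$d{\left(s \right)} = 0$
$p{\left(o \right)} = 42$ ($p{\left(o \right)} = -8 + 50 = 42$)
$d{\left(-8 \right)} p{\left(27 \right)} = 0 \cdot 42 = 0$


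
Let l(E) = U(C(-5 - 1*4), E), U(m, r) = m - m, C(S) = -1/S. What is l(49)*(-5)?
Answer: 0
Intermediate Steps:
U(m, r) = 0
l(E) = 0
l(49)*(-5) = 0*(-5) = 0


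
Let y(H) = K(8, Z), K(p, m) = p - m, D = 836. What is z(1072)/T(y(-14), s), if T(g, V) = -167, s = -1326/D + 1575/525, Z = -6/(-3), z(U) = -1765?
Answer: 1765/167 ≈ 10.569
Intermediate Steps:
Z = 2 (Z = -6*(-1/3) = 2)
s = 591/418 (s = -1326/836 + 1575/525 = -1326*1/836 + 1575*(1/525) = -663/418 + 3 = 591/418 ≈ 1.4139)
y(H) = 6 (y(H) = 8 - 1*2 = 8 - 2 = 6)
z(1072)/T(y(-14), s) = -1765/(-167) = -1765*(-1/167) = 1765/167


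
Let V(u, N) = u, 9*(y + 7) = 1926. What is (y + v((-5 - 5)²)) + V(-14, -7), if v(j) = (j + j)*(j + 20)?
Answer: 24193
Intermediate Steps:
y = 207 (y = -7 + (⅑)*1926 = -7 + 214 = 207)
v(j) = 2*j*(20 + j) (v(j) = (2*j)*(20 + j) = 2*j*(20 + j))
(y + v((-5 - 5)²)) + V(-14, -7) = (207 + 2*(-5 - 5)²*(20 + (-5 - 5)²)) - 14 = (207 + 2*(-10)²*(20 + (-10)²)) - 14 = (207 + 2*100*(20 + 100)) - 14 = (207 + 2*100*120) - 14 = (207 + 24000) - 14 = 24207 - 14 = 24193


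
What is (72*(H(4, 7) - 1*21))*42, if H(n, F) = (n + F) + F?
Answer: -9072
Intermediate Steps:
H(n, F) = n + 2*F (H(n, F) = (F + n) + F = n + 2*F)
(72*(H(4, 7) - 1*21))*42 = (72*((4 + 2*7) - 1*21))*42 = (72*((4 + 14) - 21))*42 = (72*(18 - 21))*42 = (72*(-3))*42 = -216*42 = -9072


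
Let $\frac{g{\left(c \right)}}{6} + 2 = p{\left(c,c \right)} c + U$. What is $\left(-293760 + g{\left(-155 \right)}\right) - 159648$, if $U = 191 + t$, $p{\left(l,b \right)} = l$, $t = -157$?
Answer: $-309066$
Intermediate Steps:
$U = 34$ ($U = 191 - 157 = 34$)
$g{\left(c \right)} = 192 + 6 c^{2}$ ($g{\left(c \right)} = -12 + 6 \left(c c + 34\right) = -12 + 6 \left(c^{2} + 34\right) = -12 + 6 \left(34 + c^{2}\right) = -12 + \left(204 + 6 c^{2}\right) = 192 + 6 c^{2}$)
$\left(-293760 + g{\left(-155 \right)}\right) - 159648 = \left(-293760 + \left(192 + 6 \left(-155\right)^{2}\right)\right) - 159648 = \left(-293760 + \left(192 + 6 \cdot 24025\right)\right) - 159648 = \left(-293760 + \left(192 + 144150\right)\right) - 159648 = \left(-293760 + 144342\right) - 159648 = -149418 - 159648 = -309066$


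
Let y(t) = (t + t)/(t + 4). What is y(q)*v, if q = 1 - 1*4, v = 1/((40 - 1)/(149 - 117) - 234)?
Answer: 64/2483 ≈ 0.025775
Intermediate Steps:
v = -32/7449 (v = 1/(39/32 - 234) = 1/(-7449/32) = -32/7449 ≈ -0.0042959)
q = -3 (q = 1 - 4 = -3)
y(t) = 2*t/(4 + t) (y(t) = (2*t)/(4 + t) = 2*t/(4 + t))
y(q)*v = (2*(-3)/(4 - 3))*(-32/7449) = (2*(-3)/1)*(-32/7449) = (2*(-3)*1)*(-32/7449) = -6*(-32/7449) = 64/2483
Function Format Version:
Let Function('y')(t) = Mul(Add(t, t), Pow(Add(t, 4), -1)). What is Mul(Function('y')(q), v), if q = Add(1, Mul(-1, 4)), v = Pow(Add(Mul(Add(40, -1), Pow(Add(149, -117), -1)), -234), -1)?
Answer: Rational(64, 2483) ≈ 0.025775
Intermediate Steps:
v = Rational(-32, 7449) (v = Pow(Add(Mul(39, Pow(32, -1)), -234), -1) = Pow(Add(Mul(39, Rational(1, 32)), -234), -1) = Pow(Add(Rational(39, 32), -234), -1) = Pow(Rational(-7449, 32), -1) = Rational(-32, 7449) ≈ -0.0042959)
q = -3 (q = Add(1, -4) = -3)
Function('y')(t) = Mul(2, t, Pow(Add(4, t), -1)) (Function('y')(t) = Mul(Mul(2, t), Pow(Add(4, t), -1)) = Mul(2, t, Pow(Add(4, t), -1)))
Mul(Function('y')(q), v) = Mul(Mul(2, -3, Pow(Add(4, -3), -1)), Rational(-32, 7449)) = Mul(Mul(2, -3, Pow(1, -1)), Rational(-32, 7449)) = Mul(Mul(2, -3, 1), Rational(-32, 7449)) = Mul(-6, Rational(-32, 7449)) = Rational(64, 2483)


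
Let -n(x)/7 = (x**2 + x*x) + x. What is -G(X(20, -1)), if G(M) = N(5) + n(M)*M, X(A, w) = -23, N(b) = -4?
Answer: -166631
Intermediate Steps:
n(x) = -14*x**2 - 7*x (n(x) = -7*((x**2 + x*x) + x) = -7*((x**2 + x**2) + x) = -7*(2*x**2 + x) = -7*(x + 2*x**2) = -14*x**2 - 7*x)
G(M) = -4 - 7*M**2*(1 + 2*M) (G(M) = -4 + (-7*M*(1 + 2*M))*M = -4 - 7*M**2*(1 + 2*M))
-G(X(20, -1)) = -(-4 + (-23)**2*(-7 - 14*(-23))) = -(-4 + 529*(-7 + 322)) = -(-4 + 529*315) = -(-4 + 166635) = -1*166631 = -166631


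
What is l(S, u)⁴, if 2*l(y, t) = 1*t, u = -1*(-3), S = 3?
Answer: 81/16 ≈ 5.0625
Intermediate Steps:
u = 3
l(y, t) = t/2 (l(y, t) = (1*t)/2 = t/2)
l(S, u)⁴ = ((½)*3)⁴ = (3/2)⁴ = 81/16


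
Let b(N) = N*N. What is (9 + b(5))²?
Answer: 1156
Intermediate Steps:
b(N) = N²
(9 + b(5))² = (9 + 5²)² = (9 + 25)² = 34² = 1156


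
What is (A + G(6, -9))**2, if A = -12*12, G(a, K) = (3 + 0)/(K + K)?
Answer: 748225/36 ≈ 20784.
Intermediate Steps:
G(a, K) = 3/(2*K) (G(a, K) = 3/((2*K)) = 3*(1/(2*K)) = 3/(2*K))
A = -144
(A + G(6, -9))**2 = (-144 + (3/2)/(-9))**2 = (-144 + (3/2)*(-1/9))**2 = (-144 - 1/6)**2 = (-865/6)**2 = 748225/36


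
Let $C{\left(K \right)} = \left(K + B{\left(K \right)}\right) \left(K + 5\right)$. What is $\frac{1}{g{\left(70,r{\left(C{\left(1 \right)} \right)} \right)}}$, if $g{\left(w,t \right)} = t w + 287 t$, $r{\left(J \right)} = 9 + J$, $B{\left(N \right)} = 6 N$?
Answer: $\frac{1}{18207} \approx 5.4924 \cdot 10^{-5}$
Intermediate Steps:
$C{\left(K \right)} = 7 K \left(5 + K\right)$ ($C{\left(K \right)} = \left(K + 6 K\right) \left(K + 5\right) = 7 K \left(5 + K\right)$)
$g{\left(w,t \right)} = 287 t + t w$
$\frac{1}{g{\left(70,r{\left(C{\left(1 \right)} \right)} \right)}} = \frac{1}{\left(9 + 7 \cdot 1 \left(5 + 1\right)\right) \left(287 + 70\right)} = \frac{1}{\left(9 + 7 \cdot 1 \cdot 6\right) 357} = \frac{1}{\left(9 + 42\right) 357} = \frac{1}{51 \cdot 357} = \frac{1}{18207}$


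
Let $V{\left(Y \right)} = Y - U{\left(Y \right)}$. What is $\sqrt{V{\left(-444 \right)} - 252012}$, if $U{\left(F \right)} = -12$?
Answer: $2 i \sqrt{63111} \approx 502.44 i$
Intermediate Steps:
$V{\left(Y \right)} = 12 + Y$ ($V{\left(Y \right)} = Y - -12 = Y + 12 = 12 + Y$)
$\sqrt{V{\left(-444 \right)} - 252012} = \sqrt{\left(12 - 444\right) - 252012} = \sqrt{-432 - 252012} = \sqrt{-252444} = 2 i \sqrt{63111}$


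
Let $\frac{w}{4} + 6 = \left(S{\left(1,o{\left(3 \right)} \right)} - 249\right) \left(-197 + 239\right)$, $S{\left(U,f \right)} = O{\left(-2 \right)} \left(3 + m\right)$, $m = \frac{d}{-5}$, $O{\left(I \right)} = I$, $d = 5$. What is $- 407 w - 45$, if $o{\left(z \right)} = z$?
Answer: $17308851$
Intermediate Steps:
$m = -1$ ($m = \frac{5}{-5} = 5 \left(- \frac{1}{5}\right) = -1$)
$S{\left(U,f \right)} = -4$ ($S{\left(U,f \right)} = - 2 \left(3 - 1\right) = \left(-2\right) 2 = -4$)
$w = -42528$ ($w = -24 + 4 \left(-4 - 249\right) \left(-197 + 239\right) = -24 + 4 \left(\left(-253\right) 42\right) = -24 + 4 \left(-10626\right) = -24 - 42504 = -42528$)
$- 407 w - 45 = \left(-407\right) \left(-42528\right) - 45 = 17308896 - 45 = 17308851$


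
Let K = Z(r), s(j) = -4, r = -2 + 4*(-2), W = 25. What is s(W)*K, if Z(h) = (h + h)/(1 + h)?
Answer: -80/9 ≈ -8.8889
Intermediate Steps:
r = -10 (r = -2 - 8 = -10)
Z(h) = 2*h/(1 + h) (Z(h) = (2*h)/(1 + h) = 2*h/(1 + h))
K = 20/9 (K = 2*(-10)/(1 - 10) = 2*(-10)/(-9) = 2*(-10)*(-⅑) = 20/9 ≈ 2.2222)
s(W)*K = -4*20/9 = -80/9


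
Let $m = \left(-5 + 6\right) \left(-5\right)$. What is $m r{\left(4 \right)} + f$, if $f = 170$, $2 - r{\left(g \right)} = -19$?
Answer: $65$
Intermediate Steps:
$r{\left(g \right)} = 21$ ($r{\left(g \right)} = 2 - -19 = 2 + 19 = 21$)
$m = -5$ ($m = 1 \left(-5\right) = -5$)
$m r{\left(4 \right)} + f = \left(-5\right) 21 + 170 = -105 + 170 = 65$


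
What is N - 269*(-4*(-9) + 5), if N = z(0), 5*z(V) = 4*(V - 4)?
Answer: -55161/5 ≈ -11032.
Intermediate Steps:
z(V) = -16/5 + 4*V/5 (z(V) = (4*(V - 4))/5 = (4*(-4 + V))/5 = (-16 + 4*V)/5 = -16/5 + 4*V/5)
N = -16/5 (N = -16/5 + (⅘)*0 = -16/5 + 0 = -16/5 ≈ -3.2000)
N - 269*(-4*(-9) + 5) = -16/5 - 269*(-4*(-9) + 5) = -16/5 - 269*(36 + 5) = -16/5 - 269*41 = -16/5 - 11029 = -55161/5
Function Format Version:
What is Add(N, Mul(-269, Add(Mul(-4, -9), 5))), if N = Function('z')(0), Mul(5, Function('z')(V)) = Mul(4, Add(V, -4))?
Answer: Rational(-55161, 5) ≈ -11032.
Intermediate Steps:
Function('z')(V) = Add(Rational(-16, 5), Mul(Rational(4, 5), V)) (Function('z')(V) = Mul(Rational(1, 5), Mul(4, Add(V, -4))) = Mul(Rational(1, 5), Mul(4, Add(-4, V))) = Mul(Rational(1, 5), Add(-16, Mul(4, V))) = Add(Rational(-16, 5), Mul(Rational(4, 5), V)))
N = Rational(-16, 5) (N = Add(Rational(-16, 5), Mul(Rational(4, 5), 0)) = Add(Rational(-16, 5), 0) = Rational(-16, 5) ≈ -3.2000)
Add(N, Mul(-269, Add(Mul(-4, -9), 5))) = Add(Rational(-16, 5), Mul(-269, Add(Mul(-4, -9), 5))) = Add(Rational(-16, 5), Mul(-269, Add(36, 5))) = Add(Rational(-16, 5), Mul(-269, 41)) = Add(Rational(-16, 5), -11029) = Rational(-55161, 5)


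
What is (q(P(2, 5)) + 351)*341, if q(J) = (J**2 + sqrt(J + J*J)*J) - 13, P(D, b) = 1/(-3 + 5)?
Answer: 461373/4 + 341*sqrt(3)/4 ≈ 1.1549e+5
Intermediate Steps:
P(D, b) = 1/2
q(J) = -13 + J**2 + J*sqrt(J + J**2) (q(J) = (J**2 + sqrt(J + J**2)*J) - 13 = (J**2 + J*sqrt(J + J**2)) - 13 = -13 + J**2 + J*sqrt(J + J**2))
(q(P(2, 5)) + 351)*341 = ((-13 + (1/2)**2 + sqrt((1 + 1/2)/2)/2) + 351)*341 = ((-13 + 1/4 + sqrt((1/2)*(3/2))/2) + 351)*341 = ((-13 + 1/4 + sqrt(3/4)/2) + 351)*341 = ((-13 + 1/4 + (sqrt(3)/2)/2) + 351)*341 = ((-13 + 1/4 + sqrt(3)/4) + 351)*341 = ((-51/4 + sqrt(3)/4) + 351)*341 = (1353/4 + sqrt(3)/4)*341 = 461373/4 + 341*sqrt(3)/4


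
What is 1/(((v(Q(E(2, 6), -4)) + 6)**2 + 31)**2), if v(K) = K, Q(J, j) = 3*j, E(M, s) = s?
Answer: 1/4489 ≈ 0.00022277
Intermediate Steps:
1/(((v(Q(E(2, 6), -4)) + 6)**2 + 31)**2) = 1/(((3*(-4) + 6)**2 + 31)**2) = 1/(((-12 + 6)**2 + 31)**2) = 1/(((-6)**2 + 31)**2) = 1/((36 + 31)**2) = 1/(67**2) = 1/4489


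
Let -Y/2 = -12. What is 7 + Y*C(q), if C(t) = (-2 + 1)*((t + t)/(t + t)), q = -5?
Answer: -17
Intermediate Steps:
Y = 24 (Y = -2*(-12) = 24)
C(t) = -1 (C(t) = -2*t/(2*t) = -2*t*1/(2*t) = -1*1 = -1)
7 + Y*C(q) = 7 + 24*(-1) = 7 - 24 = -17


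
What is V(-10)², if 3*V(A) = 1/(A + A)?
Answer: 1/3600 ≈ 0.00027778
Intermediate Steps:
V(A) = 1/(6*A) (V(A) = 1/(3*(A + A)) = 1/(3*((2*A))) = (1/(2*A))/3 = 1/(6*A))
V(-10)² = ((⅙)/(-10))² = ((⅙)*(-⅒))² = (-1/60)² = 1/3600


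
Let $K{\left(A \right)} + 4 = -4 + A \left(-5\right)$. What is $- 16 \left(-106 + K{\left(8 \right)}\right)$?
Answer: $2464$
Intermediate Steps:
$K{\left(A \right)} = -8 - 5 A$ ($K{\left(A \right)} = -4 + \left(-4 + A \left(-5\right)\right) = -4 - \left(4 + 5 A\right) = -8 - 5 A$)
$- 16 \left(-106 + K{\left(8 \right)}\right) = - 16 \left(-106 - 48\right) = \left(-16\right) \left(-154\right) = 2464$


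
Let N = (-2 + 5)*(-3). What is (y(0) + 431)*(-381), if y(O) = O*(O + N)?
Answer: -164211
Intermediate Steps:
N = -9 (N = 3*(-3) = -9)
y(O) = O*(-9 + O) (y(O) = O*(O - 9) = O*(-9 + O))
(y(0) + 431)*(-381) = (0*(-9 + 0) + 431)*(-381) = (0*(-9) + 431)*(-381) = (0 + 431)*(-381) = 431*(-381) = -164211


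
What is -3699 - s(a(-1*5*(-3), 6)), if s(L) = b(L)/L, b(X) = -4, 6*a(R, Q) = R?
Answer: -18487/5 ≈ -3697.4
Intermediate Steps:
a(R, Q) = R/6
s(L) = -4/L
-3699 - s(a(-1*5*(-3), 6)) = -3699 - (-4)/((-1*5*(-3))/6) = -3699 - (-4)/((-5*(-3))/6) = -3699 - (-4)/((⅙)*15) = -3699 - (-4)/5/2 = -3699 - (-4)*2/5 = -3699 - 1*(-8/5) = -3699 + 8/5 = -18487/5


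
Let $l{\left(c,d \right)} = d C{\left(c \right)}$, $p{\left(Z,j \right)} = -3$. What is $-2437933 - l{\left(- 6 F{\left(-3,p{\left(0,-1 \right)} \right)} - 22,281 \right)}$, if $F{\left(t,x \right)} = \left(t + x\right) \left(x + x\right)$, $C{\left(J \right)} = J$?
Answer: $-2371055$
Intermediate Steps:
$F{\left(t,x \right)} = 2 x \left(t + x\right)$ ($F{\left(t,x \right)} = \left(t + x\right) 2 x = 2 x \left(t + x\right)$)
$l{\left(c,d \right)} = c d$ ($l{\left(c,d \right)} = d c = c d$)
$-2437933 - l{\left(- 6 F{\left(-3,p{\left(0,-1 \right)} \right)} - 22,281 \right)} = -2437933 - \left(- 6 \cdot 2 \left(-3\right) \left(-3 - 3\right) - 22\right) 281 = -2437933 - \left(- 6 \cdot 2 \left(-3\right) \left(-6\right) - 22\right) 281 = -2437933 - \left(\left(-6\right) 36 - 22\right) 281 = -2437933 - \left(-216 - 22\right) 281 = -2437933 - \left(-238\right) 281 = -2437933 - -66878 = -2437933 + 66878 = -2371055$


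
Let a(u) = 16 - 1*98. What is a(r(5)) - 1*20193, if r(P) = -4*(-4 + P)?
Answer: -20275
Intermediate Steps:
r(P) = 16 - 4*P
a(u) = -82 (a(u) = 16 - 98 = -82)
a(r(5)) - 1*20193 = -82 - 1*20193 = -82 - 20193 = -20275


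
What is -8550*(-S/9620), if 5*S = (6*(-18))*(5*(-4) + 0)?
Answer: 184680/481 ≈ 383.95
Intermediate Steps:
S = 432 (S = ((6*(-18))*(5*(-4) + 0))/5 = (-108*(-20 + 0))/5 = (-108*(-20))/5 = (⅕)*2160 = 432)
-8550*(-S/9620) = -8550/((-9620/432)) = -8550/((-9620*1/432)) = -8550/(-2405/108) = -8550*(-108/2405) = 184680/481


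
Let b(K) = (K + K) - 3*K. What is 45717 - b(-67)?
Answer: 45650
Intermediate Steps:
b(K) = -K (b(K) = 2*K - 3*K = -K)
45717 - b(-67) = 45717 - (-1)*(-67) = 45717 - 1*67 = 45717 - 67 = 45650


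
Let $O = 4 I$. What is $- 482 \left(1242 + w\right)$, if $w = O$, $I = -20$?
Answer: $-560084$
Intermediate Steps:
$O = -80$ ($O = 4 \left(-20\right) = -80$)
$w = -80$
$- 482 \left(1242 + w\right) = - 482 \left(1242 - 80\right) = \left(-482\right) 1162 = -560084$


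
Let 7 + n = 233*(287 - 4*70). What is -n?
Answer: -1624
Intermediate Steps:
n = 1624 (n = -7 + 233*(287 - 4*70) = -7 + 233*(287 - 280) = -7 + 233*7 = -7 + 1631 = 1624)
-n = -1*1624 = -1624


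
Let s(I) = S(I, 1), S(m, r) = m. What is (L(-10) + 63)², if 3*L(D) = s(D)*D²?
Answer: 657721/9 ≈ 73080.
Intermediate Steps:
s(I) = I
L(D) = D³/3 (L(D) = (D*D²)/3 = D³/3)
(L(-10) + 63)² = ((⅓)*(-10)³ + 63)² = ((⅓)*(-1000) + 63)² = (-1000/3 + 63)² = (-811/3)² = 657721/9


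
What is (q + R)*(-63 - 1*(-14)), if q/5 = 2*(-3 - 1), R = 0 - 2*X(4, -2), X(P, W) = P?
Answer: 2352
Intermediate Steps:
R = -8 (R = 0 - 2*4 = 0 - 8 = -8)
q = -40 (q = 5*(2*(-3 - 1)) = 5*(2*(-4)) = 5*(-8) = -40)
(q + R)*(-63 - 1*(-14)) = (-40 - 8)*(-63 - 1*(-14)) = -48*(-63 + 14) = -48*(-49) = 2352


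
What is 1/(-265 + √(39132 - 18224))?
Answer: -265/49317 - 2*√5227/49317 ≈ -0.0083054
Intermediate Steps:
1/(-265 + √(39132 - 18224)) = 1/(-265 + √20908) = 1/(-265 + 2*√5227)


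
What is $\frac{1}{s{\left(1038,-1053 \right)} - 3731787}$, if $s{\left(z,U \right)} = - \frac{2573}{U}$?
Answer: $- \frac{1053}{3929569138} \approx -2.6797 \cdot 10^{-7}$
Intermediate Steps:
$\frac{1}{s{\left(1038,-1053 \right)} - 3731787} = \frac{1}{- \frac{2573}{-1053} - 3731787} = \frac{1}{\left(-2573\right) \left(- \frac{1}{1053}\right) - 3731787} = \frac{1}{\frac{2573}{1053} - 3731787} = \frac{1}{- \frac{3929569138}{1053}} = - \frac{1053}{3929569138}$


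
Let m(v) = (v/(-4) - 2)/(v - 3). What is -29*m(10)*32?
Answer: 4176/7 ≈ 596.57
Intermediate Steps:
m(v) = (-2 - v/4)/(-3 + v) (m(v) = (v*(-1/4) - 2)/(-3 + v) = (-v/4 - 2)/(-3 + v) = (-2 - v/4)/(-3 + v))
-29*m(10)*32 = -29*(-8 - 1*10)/(4*(-3 + 10))*32 = -29*(-8 - 10)/(4*7)*32 = -29*(-18)/(4*7)*32 = -29*(-9/14)*32 = (261/14)*32 = 4176/7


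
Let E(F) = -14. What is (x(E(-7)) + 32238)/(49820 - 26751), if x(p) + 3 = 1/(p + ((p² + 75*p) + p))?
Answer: 28431269/20346858 ≈ 1.3973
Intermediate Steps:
x(p) = -3 + 1/(p² + 77*p) (x(p) = -3 + 1/(p + ((p² + 75*p) + p)) = -3 + 1/(p + (p² + 76*p)) = -3 + 1/(p² + 77*p))
(x(E(-7)) + 32238)/(49820 - 26751) = ((1 - 231*(-14) - 3*(-14)²)/((-14)*(77 - 14)) + 32238)/(49820 - 26751) = (-1/14*(1 + 3234 - 3*196)/63 + 32238)/23069 = (-1/14*1/63*(1 + 3234 - 588) + 32238)*(1/23069) = (-1/14*1/63*2647 + 32238)*(1/23069) = (-2647/882 + 32238)*(1/23069) = (28431269/882)*(1/23069) = 28431269/20346858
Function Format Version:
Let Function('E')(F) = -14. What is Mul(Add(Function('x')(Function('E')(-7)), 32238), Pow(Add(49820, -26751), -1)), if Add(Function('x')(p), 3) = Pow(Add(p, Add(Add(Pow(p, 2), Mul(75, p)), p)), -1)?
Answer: Rational(28431269, 20346858) ≈ 1.3973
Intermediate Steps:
Function('x')(p) = Add(-3, Pow(Add(Pow(p, 2), Mul(77, p)), -1)) (Function('x')(p) = Add(-3, Pow(Add(p, Add(Add(Pow(p, 2), Mul(75, p)), p)), -1)) = Add(-3, Pow(Add(p, Add(Pow(p, 2), Mul(76, p))), -1)) = Add(-3, Pow(Add(Pow(p, 2), Mul(77, p)), -1)))
Mul(Add(Function('x')(Function('E')(-7)), 32238), Pow(Add(49820, -26751), -1)) = Mul(Add(Mul(Pow(-14, -1), Pow(Add(77, -14), -1), Add(1, Mul(-231, -14), Mul(-3, Pow(-14, 2)))), 32238), Pow(Add(49820, -26751), -1)) = Mul(Add(Mul(Rational(-1, 14), Pow(63, -1), Add(1, 3234, Mul(-3, 196))), 32238), Pow(23069, -1)) = Mul(Add(Mul(Rational(-1, 14), Rational(1, 63), Add(1, 3234, -588)), 32238), Rational(1, 23069)) = Mul(Add(Mul(Rational(-1, 14), Rational(1, 63), 2647), 32238), Rational(1, 23069)) = Mul(Add(Rational(-2647, 882), 32238), Rational(1, 23069)) = Mul(Rational(28431269, 882), Rational(1, 23069)) = Rational(28431269, 20346858)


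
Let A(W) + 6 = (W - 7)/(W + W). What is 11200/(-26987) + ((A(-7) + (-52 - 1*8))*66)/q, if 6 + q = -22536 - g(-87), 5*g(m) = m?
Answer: -227502150/1013118967 ≈ -0.22456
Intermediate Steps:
g(m) = m/5
A(W) = -6 + (-7 + W)/(2*W) (A(W) = -6 + (W - 7)/(W + W) = -6 + (-7 + W)/((2*W)) = -6 + (-7 + W)*(1/(2*W)) = -6 + (-7 + W)/(2*W))
q = -112623/5 (q = -6 + (-22536 - (-87)/5) = -6 + (-22536 - 1*(-87/5)) = -6 + (-22536 + 87/5) = -6 - 112593/5 = -112623/5 ≈ -22525.)
11200/(-26987) + ((A(-7) + (-52 - 1*8))*66)/q = 11200/(-26987) + (((1/2)*(-7 - 11*(-7))/(-7) + (-52 - 1*8))*66)/(-112623/5) = 11200*(-1/26987) + (((1/2)*(-1/7)*(-7 + 77) + (-52 - 8))*66)*(-5/112623) = -11200/26987 + (((1/2)*(-1/7)*70 - 60)*66)*(-5/112623) = -11200/26987 + ((-5 - 60)*66)*(-5/112623) = -11200/26987 - 65*66*(-5/112623) = -11200/26987 - 4290*(-5/112623) = -11200/26987 + 7150/37541 = -227502150/1013118967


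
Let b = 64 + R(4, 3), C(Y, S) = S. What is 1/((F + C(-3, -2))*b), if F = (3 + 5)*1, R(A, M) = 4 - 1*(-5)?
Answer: 1/438 ≈ 0.0022831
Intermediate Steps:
R(A, M) = 9 (R(A, M) = 4 + 5 = 9)
F = 8 (F = 8*1 = 8)
b = 73 (b = 64 + 9 = 73)
1/((F + C(-3, -2))*b) = 1/((8 - 2)*73) = 1/(6*73) = 1/438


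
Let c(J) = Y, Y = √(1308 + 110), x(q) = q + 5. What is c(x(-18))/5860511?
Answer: √1418/5860511 ≈ 6.4254e-6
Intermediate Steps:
x(q) = 5 + q
Y = √1418 ≈ 37.656
c(J) = √1418
c(x(-18))/5860511 = √1418/5860511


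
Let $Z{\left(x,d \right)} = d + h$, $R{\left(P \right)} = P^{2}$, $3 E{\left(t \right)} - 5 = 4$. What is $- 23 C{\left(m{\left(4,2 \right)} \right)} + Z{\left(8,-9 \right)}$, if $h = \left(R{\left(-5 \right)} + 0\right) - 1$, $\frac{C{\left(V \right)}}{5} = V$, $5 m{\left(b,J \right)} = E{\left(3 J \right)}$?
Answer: $-54$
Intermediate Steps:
$E{\left(t \right)} = 3$ ($E{\left(t \right)} = \frac{5}{3} + \frac{1}{3} \cdot 4 = \frac{5}{3} + \frac{4}{3} = 3$)
$m{\left(b,J \right)} = \frac{3}{5}$ ($m{\left(b,J \right)} = \frac{1}{5} \cdot 3 = \frac{3}{5}$)
$C{\left(V \right)} = 5 V$
$h = 24$ ($h = \left(\left(-5\right)^{2} + 0\right) - 1 = \left(25 + 0\right) - 1 = 25 - 1 = 24$)
$Z{\left(x,d \right)} = 24 + d$ ($Z{\left(x,d \right)} = d + 24 = 24 + d$)
$- 23 C{\left(m{\left(4,2 \right)} \right)} + Z{\left(8,-9 \right)} = - 23 \cdot 5 \cdot \frac{3}{5} + \left(24 - 9\right) = \left(-23\right) 3 + 15 = -69 + 15 = -54$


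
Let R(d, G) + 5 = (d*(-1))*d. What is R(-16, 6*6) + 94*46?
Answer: 4063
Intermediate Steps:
R(d, G) = -5 - d² (R(d, G) = -5 + (d*(-1))*d = -5 + (-d)*d = -5 - d²)
R(-16, 6*6) + 94*46 = (-5 - 1*(-16)²) + 94*46 = (-5 - 1*256) + 4324 = (-5 - 256) + 4324 = -261 + 4324 = 4063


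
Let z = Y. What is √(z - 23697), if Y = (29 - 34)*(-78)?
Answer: I*√23307 ≈ 152.67*I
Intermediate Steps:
Y = 390 (Y = -5*(-78) = 390)
z = 390
√(z - 23697) = √(390 - 23697) = √(-23307) = I*√23307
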